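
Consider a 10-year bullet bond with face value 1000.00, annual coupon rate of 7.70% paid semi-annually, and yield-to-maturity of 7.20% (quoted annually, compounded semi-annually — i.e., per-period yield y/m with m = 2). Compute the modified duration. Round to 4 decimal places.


Coupon per period c = face * coupon_rate / m = 38.500000
Periods per year m = 2; per-period yield y/m = 0.036000
Number of cashflows N = 20
Cashflows (t years, CF_t, discount factor 1/(1+y/m)^(m*t), PV):
  t = 0.5000: CF_t = 38.500000, DF = 0.965251, PV = 37.162162
  t = 1.0000: CF_t = 38.500000, DF = 0.931709, PV = 35.870813
  t = 1.5000: CF_t = 38.500000, DF = 0.899333, PV = 34.624337
  t = 2.0000: CF_t = 38.500000, DF = 0.868082, PV = 33.421174
  t = 2.5000: CF_t = 38.500000, DF = 0.837917, PV = 32.259821
  t = 3.0000: CF_t = 38.500000, DF = 0.808801, PV = 31.138823
  t = 3.5000: CF_t = 38.500000, DF = 0.780696, PV = 30.056779
  t = 4.0000: CF_t = 38.500000, DF = 0.753567, PV = 29.012335
  t = 4.5000: CF_t = 38.500000, DF = 0.727381, PV = 28.004185
  t = 5.0000: CF_t = 38.500000, DF = 0.702106, PV = 27.031066
  t = 5.5000: CF_t = 38.500000, DF = 0.677708, PV = 26.091763
  t = 6.0000: CF_t = 38.500000, DF = 0.654158, PV = 25.185099
  t = 6.5000: CF_t = 38.500000, DF = 0.631427, PV = 24.309941
  t = 7.0000: CF_t = 38.500000, DF = 0.609486, PV = 23.465194
  t = 7.5000: CF_t = 38.500000, DF = 0.588307, PV = 22.649801
  t = 8.0000: CF_t = 38.500000, DF = 0.567863, PV = 21.862743
  t = 8.5000: CF_t = 38.500000, DF = 0.548131, PV = 21.103033
  t = 9.0000: CF_t = 38.500000, DF = 0.529084, PV = 20.369723
  t = 9.5000: CF_t = 38.500000, DF = 0.510699, PV = 19.661895
  t = 10.0000: CF_t = 1038.500000, DF = 0.492952, PV = 511.930957
Price P = sum_t PV_t = 1035.211646
First compute Macaulay numerator sum_t t * PV_t:
  t * PV_t at t = 0.5000: 18.581081
  t * PV_t at t = 1.0000: 35.870813
  t * PV_t at t = 1.5000: 51.936505
  t * PV_t at t = 2.0000: 66.842349
  t * PV_t at t = 2.5000: 80.649552
  t * PV_t at t = 3.0000: 93.416470
  t * PV_t at t = 3.5000: 105.198727
  t * PV_t at t = 4.0000: 116.049341
  t * PV_t at t = 4.5000: 126.018830
  t * PV_t at t = 5.0000: 135.155331
  t * PV_t at t = 5.5000: 143.504695
  t * PV_t at t = 6.0000: 151.110595
  t * PV_t at t = 6.5000: 158.014618
  t * PV_t at t = 7.0000: 164.256360
  t * PV_t at t = 7.5000: 169.873511
  t * PV_t at t = 8.0000: 174.901941
  t * PV_t at t = 8.5000: 179.375784
  t * PV_t at t = 9.0000: 183.327511
  t * PV_t at t = 9.5000: 186.788004
  t * PV_t at t = 10.0000: 5119.309571
Macaulay duration D = 7460.181590 / 1035.211646 = 7.206431
Modified duration = D / (1 + y/m) = 7.206431 / (1 + 0.036000) = 6.956015

Answer: Modified duration = 6.9560


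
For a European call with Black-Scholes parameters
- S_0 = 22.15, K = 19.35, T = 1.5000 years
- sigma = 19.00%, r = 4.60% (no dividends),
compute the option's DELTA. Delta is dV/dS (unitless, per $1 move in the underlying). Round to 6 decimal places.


Answer: Delta = 0.839799

Derivation:
d1 = 0.9936336964; d2 = 0.7609321709
phi(d1) = 0.2435111628; exp(-qT) = 1.0000000000; exp(-rT) = 0.9333266801
N(d1) = 0.8397993835
Delta = exp(-qT) * N(d1) = 1.0000000000 * 0.8397993835 = 0.839799


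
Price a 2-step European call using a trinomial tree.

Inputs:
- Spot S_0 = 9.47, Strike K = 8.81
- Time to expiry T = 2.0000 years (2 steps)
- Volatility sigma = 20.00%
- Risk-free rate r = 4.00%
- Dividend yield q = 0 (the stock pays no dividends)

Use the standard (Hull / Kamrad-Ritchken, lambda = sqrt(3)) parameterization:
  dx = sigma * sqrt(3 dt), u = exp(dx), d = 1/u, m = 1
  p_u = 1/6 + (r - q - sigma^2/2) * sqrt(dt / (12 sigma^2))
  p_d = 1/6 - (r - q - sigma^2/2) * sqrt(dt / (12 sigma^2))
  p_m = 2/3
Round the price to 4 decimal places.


dt = T/N = 1.000000; dx = sigma*sqrt(3*dt) = 0.346410
u = exp(dx) = 1.413982; d = 1/u = 0.707222
p_u = 0.195534, p_m = 0.666667, p_d = 0.137799
Discount per step: exp(-r*dt) = 0.960789
Stock lattice S(k, j) with j the centered position index:
  k=0: S(0,+0) = 9.4700
  k=1: S(1,-1) = 6.6974; S(1,+0) = 9.4700; S(1,+1) = 13.3904
  k=2: S(2,-2) = 4.7365; S(2,-1) = 6.6974; S(2,+0) = 9.4700; S(2,+1) = 13.3904; S(2,+2) = 18.9338
Terminal payoffs V(N, j) = max(S_T - K, 0):
  V(2,-2) = 0.000000; V(2,-1) = 0.000000; V(2,+0) = 0.660000; V(2,+1) = 4.580414; V(2,+2) = 10.123810
Backward induction: V(k, j) = exp(-r*dt) * [p_u * V(k+1, j+1) + p_m * V(k+1, j) + p_d * V(k+1, j-1)]
  V(1,-1) = exp(-r*dt) * [p_u*0.660000 + p_m*0.000000 + p_d*0.000000] = 0.123992
  V(1,+0) = exp(-r*dt) * [p_u*4.580414 + p_m*0.660000 + p_d*0.000000] = 1.283257
  V(1,+1) = exp(-r*dt) * [p_u*10.123810 + p_m*4.580414 + p_d*0.660000] = 4.923189
  V(0,+0) = exp(-r*dt) * [p_u*4.923189 + p_m*1.283257 + p_d*0.123992] = 1.763281

Answer: Price = V(0,0) = 1.7633


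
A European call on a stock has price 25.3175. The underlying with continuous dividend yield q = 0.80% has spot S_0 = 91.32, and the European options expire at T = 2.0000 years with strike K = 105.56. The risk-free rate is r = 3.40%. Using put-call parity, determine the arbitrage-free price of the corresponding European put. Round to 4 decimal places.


Put-call parity: C - P = S_0 * exp(-qT) - K * exp(-rT).
S_0 * exp(-qT) = 91.3200 * 0.98412732 = 89.87050687
K * exp(-rT) = 105.5600 * 0.93426047 = 98.62053559
P = C - S*exp(-qT) + K*exp(-rT)
P = 25.3175 - 89.87050687 + 98.62053559 = 34.0675

Answer: Put price = 34.0675


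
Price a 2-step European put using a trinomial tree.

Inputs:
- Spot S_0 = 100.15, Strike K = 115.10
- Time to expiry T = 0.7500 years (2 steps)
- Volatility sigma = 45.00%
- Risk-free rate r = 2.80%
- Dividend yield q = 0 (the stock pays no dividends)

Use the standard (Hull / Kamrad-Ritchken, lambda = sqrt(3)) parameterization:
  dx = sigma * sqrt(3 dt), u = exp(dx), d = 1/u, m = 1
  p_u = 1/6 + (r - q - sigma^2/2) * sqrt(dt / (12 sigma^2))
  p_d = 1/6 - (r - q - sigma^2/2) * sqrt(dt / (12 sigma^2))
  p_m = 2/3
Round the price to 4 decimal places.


Answer: Price = V(0,0) = 23.6728

Derivation:
dt = T/N = 0.375000; dx = sigma*sqrt(3*dt) = 0.477297
u = exp(dx) = 1.611712; d = 1/u = 0.620458
p_u = 0.137891, p_m = 0.666667, p_d = 0.195442
Discount per step: exp(-r*dt) = 0.989555
Stock lattice S(k, j) with j the centered position index:
  k=0: S(0,+0) = 100.1500
  k=1: S(1,-1) = 62.1389; S(1,+0) = 100.1500; S(1,+1) = 161.4130
  k=2: S(2,-2) = 38.5546; S(2,-1) = 62.1389; S(2,+0) = 100.1500; S(2,+1) = 161.4130; S(2,+2) = 260.1513
Terminal payoffs V(N, j) = max(K - S_T, 0):
  V(2,-2) = 76.545420; V(2,-1) = 52.961113; V(2,+0) = 14.950000; V(2,+1) = 0.000000; V(2,+2) = 0.000000
Backward induction: V(k, j) = exp(-r*dt) * [p_u * V(k+1, j+1) + p_m * V(k+1, j) + p_d * V(k+1, j-1)]
  V(1,-1) = exp(-r*dt) * [p_u*14.950000 + p_m*52.961113 + p_d*76.545420] = 51.782493
  V(1,+0) = exp(-r*dt) * [p_u*0.000000 + p_m*14.950000 + p_d*52.961113] = 20.105274
  V(1,+1) = exp(-r*dt) * [p_u*0.000000 + p_m*0.000000 + p_d*14.950000] = 2.891339
  V(0,+0) = exp(-r*dt) * [p_u*2.891339 + p_m*20.105274 + p_d*51.782493] = 23.672806


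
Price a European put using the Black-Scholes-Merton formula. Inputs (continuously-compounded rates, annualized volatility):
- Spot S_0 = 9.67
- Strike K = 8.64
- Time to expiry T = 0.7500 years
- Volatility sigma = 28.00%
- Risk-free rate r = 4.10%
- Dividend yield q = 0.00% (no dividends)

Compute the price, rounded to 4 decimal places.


Answer: Price = 0.3719

Derivation:
d1 = (ln(S/K) + (r - q + 0.5*sigma^2) * T) / (sigma * sqrt(T)) = 0.71251509
d2 = d1 - sigma * sqrt(T) = 0.47002797
exp(-rT) = 0.96971797; exp(-qT) = 1.00000000
P = K * exp(-rT) * N(-d2) - S_0 * exp(-qT) * N(-d1)
N(-d1) = 0.23807294; N(-d2) = 0.31916752
P = 8.6400 * 0.96971797 * 0.31916752 - 9.6700 * 1.00000000 * 0.23807294 = 0.3719


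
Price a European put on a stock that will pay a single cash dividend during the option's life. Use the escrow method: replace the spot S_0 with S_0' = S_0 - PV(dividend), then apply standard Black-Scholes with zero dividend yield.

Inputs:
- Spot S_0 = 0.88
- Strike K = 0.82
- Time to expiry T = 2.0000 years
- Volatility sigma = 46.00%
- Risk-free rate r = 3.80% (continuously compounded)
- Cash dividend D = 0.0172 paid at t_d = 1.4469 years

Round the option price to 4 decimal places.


Answer: Price = 0.1590

Derivation:
PV(D) = D * exp(-r * t_d) = 0.0172 * 0.94650200 = 0.01627983
S_0' = S_0 - PV(D) = 0.8800 - 0.01627983 = 0.86372017
d1 = (ln(S_0'/K) + (r + sigma^2/2)*T) / (sigma*sqrt(T)) = 0.52194394
d2 = d1 - sigma*sqrt(T) = -0.12859430
exp(-rT) = 0.92681621
N(-d1) = 0.30085468; N(-d2) = 0.55116066
P = K * exp(-rT) * N(-d2) - S_0' * N(-d1) = 0.8200 * 0.92681621 * 0.55116066 - 0.86372017 * 0.30085468 = 0.1590


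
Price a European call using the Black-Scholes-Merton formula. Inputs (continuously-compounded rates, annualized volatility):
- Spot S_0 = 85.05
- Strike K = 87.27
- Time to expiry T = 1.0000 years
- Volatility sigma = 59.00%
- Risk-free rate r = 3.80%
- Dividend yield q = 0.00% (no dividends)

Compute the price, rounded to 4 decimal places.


d1 = (ln(S/K) + (r - q + 0.5*sigma^2) * T) / (sigma * sqrt(T)) = 0.31573315
d2 = d1 - sigma * sqrt(T) = -0.27426685
exp(-rT) = 0.96271294; exp(-qT) = 1.00000000
C = S_0 * exp(-qT) * N(d1) - K * exp(-rT) * N(d2)
N(d1) = 0.62389747; N(d2) = 0.39193978
C = 85.0500 * 1.00000000 * 0.62389747 - 87.2700 * 0.96271294 * 0.39193978 = 20.1333

Answer: Price = 20.1333


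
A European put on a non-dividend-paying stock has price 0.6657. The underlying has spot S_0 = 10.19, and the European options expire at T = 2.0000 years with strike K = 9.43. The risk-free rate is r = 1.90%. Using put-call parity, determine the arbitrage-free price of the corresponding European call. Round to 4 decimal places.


Put-call parity: C - P = S_0 * exp(-qT) - K * exp(-rT).
S_0 * exp(-qT) = 10.1900 * 1.00000000 = 10.19000000
K * exp(-rT) = 9.4300 * 0.96271294 = 9.07838303
C = P + S*exp(-qT) - K*exp(-rT)
C = 0.6657 + 10.19000000 - 9.07838303 = 1.7773

Answer: Call price = 1.7773


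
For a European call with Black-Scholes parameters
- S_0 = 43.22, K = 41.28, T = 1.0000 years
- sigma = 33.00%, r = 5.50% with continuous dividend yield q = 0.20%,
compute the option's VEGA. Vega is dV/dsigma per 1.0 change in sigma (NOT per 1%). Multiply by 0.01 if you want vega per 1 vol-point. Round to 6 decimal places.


d1 = 0.4647734240; d2 = 0.1347734240
phi(d1) = 0.3580990335; exp(-qT) = 0.9980019987; exp(-rT) = 0.9464851480
Vega = S * exp(-qT) * phi(d1) * sqrt(T) = 43.2200 * 0.9980019987 * 0.3580990335 * 1.0000000000 = 15.446117

Answer: Vega = 15.446117


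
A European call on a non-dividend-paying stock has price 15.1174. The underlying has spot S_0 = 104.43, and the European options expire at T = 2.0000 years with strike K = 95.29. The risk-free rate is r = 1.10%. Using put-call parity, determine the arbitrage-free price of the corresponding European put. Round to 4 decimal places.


Put-call parity: C - P = S_0 * exp(-qT) - K * exp(-rT).
S_0 * exp(-qT) = 104.4300 * 1.00000000 = 104.43000000
K * exp(-rT) = 95.2900 * 0.97824024 = 93.21651200
P = C - S*exp(-qT) + K*exp(-rT)
P = 15.1174 - 104.43000000 + 93.21651200 = 3.9039

Answer: Put price = 3.9039


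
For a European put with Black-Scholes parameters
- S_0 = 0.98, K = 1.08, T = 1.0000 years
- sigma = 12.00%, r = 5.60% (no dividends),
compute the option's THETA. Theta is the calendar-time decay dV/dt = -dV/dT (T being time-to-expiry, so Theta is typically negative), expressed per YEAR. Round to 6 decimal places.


Answer: Theta = 0.015008

Derivation:
d1 = -0.2830312371; d2 = -0.4030312371
phi(d1) = 0.3832790850; exp(-qT) = 1.0000000000; exp(-rT) = 0.9455391359
Theta = -S*exp(-qT)*phi(d1)*sigma/(2*sqrt(T)) + r*K*exp(-rT)*N(-d2) - q*S*exp(-qT)*N(-d1)
N(-d1) = 0.6114235541; N(-d2) = 0.6565373775; sqrt(T) = 1.0000000000
Term 1 = -0.9800 * 1.0000000000 * 0.3832790850 * 0.1200 / (2 * 1.0000000000) = -0.0225368102
Term 2 = 0.0560 * 1.0800 * 0.9455391359 * 0.6565373775 = 0.0375448823
Term 3 = 0 (no dividend yield, q = 0)
Theta = -0.0225368102 + (0.0375448823) + (0.0000000000) = 0.015008


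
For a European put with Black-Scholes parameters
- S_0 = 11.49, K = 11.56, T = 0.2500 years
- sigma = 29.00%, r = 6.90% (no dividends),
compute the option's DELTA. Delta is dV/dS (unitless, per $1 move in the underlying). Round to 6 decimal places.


d1 = 0.1495774387; d2 = 0.0045774387
phi(d1) = 0.3945043002; exp(-qT) = 1.0000000000; exp(-rT) = 0.9828979294
N(-d1) = 0.4405490046
Delta = -exp(-qT) * N(-d1) = -1.0000000000 * 0.4405490046 = -0.440549

Answer: Delta = -0.440549


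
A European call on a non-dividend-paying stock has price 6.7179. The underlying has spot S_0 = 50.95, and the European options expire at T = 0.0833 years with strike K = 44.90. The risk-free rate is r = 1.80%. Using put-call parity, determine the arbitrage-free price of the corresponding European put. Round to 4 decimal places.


Put-call parity: C - P = S_0 * exp(-qT) - K * exp(-rT).
S_0 * exp(-qT) = 50.9500 * 1.00000000 = 50.95000000
K * exp(-rT) = 44.9000 * 0.99850172 = 44.83272739
P = C - S*exp(-qT) + K*exp(-rT)
P = 6.7179 - 50.95000000 + 44.83272739 = 0.6006

Answer: Put price = 0.6006


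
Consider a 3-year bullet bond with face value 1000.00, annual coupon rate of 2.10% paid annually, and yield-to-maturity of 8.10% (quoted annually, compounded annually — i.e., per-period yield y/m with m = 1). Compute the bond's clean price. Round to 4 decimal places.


Coupon per period c = face * coupon_rate / m = 21.000000
Periods per year m = 1; per-period yield y/m = 0.081000
Number of cashflows N = 3
Cashflows (t years, CF_t, discount factor 1/(1+y/m)^(m*t), PV):
  t = 1.0000: CF_t = 21.000000, DF = 0.925069, PV = 19.426457
  t = 2.0000: CF_t = 21.000000, DF = 0.855753, PV = 17.970821
  t = 3.0000: CF_t = 1021.000000, DF = 0.791631, PV = 808.255484
Price P = sum_t PV_t = 845.652762

Answer: Price = 845.6528


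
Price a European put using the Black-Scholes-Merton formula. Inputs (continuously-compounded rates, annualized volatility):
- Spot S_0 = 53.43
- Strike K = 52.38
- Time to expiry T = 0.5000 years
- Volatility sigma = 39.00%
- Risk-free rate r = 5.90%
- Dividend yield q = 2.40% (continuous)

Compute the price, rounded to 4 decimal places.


Answer: Price = 4.7677

Derivation:
d1 = (ln(S/K) + (r - q + 0.5*sigma^2) * T) / (sigma * sqrt(T)) = 0.27331507
d2 = d1 - sigma * sqrt(T) = -0.00245657
exp(-rT) = 0.97093088; exp(-qT) = 0.98807171
P = K * exp(-rT) * N(-d2) - S_0 * exp(-qT) * N(-d1)
N(-d1) = 0.39230552; N(-d2) = 0.50098003
P = 52.3800 * 0.97093088 * 0.50098003 - 53.4300 * 0.98807171 * 0.39230552 = 4.7677


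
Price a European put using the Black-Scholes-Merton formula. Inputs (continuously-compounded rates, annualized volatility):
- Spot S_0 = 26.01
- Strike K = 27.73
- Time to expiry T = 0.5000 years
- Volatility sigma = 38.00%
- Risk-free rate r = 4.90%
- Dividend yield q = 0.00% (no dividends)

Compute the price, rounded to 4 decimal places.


Answer: Price = 3.3907

Derivation:
d1 = (ln(S/K) + (r - q + 0.5*sigma^2) * T) / (sigma * sqrt(T)) = -0.01277921
d2 = d1 - sigma * sqrt(T) = -0.28147978
exp(-rT) = 0.97579769; exp(-qT) = 1.00000000
P = K * exp(-rT) * N(-d2) - S_0 * exp(-qT) * N(-d1)
N(-d1) = 0.50509803; N(-d2) = 0.61082878
P = 27.7300 * 0.97579769 * 0.61082878 - 26.0100 * 1.00000000 * 0.50509803 = 3.3907


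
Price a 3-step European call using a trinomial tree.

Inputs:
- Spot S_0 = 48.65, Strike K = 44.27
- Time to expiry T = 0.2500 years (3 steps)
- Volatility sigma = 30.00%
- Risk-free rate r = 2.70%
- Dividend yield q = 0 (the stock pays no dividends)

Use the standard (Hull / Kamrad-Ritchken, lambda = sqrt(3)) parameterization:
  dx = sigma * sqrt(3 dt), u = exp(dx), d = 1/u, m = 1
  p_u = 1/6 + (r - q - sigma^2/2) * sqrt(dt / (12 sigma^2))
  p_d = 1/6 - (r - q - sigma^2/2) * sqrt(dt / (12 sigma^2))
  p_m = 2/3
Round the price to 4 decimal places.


dt = T/N = 0.083333; dx = sigma*sqrt(3*dt) = 0.150000
u = exp(dx) = 1.161834; d = 1/u = 0.860708
p_u = 0.161667, p_m = 0.666667, p_d = 0.171667
Discount per step: exp(-r*dt) = 0.997753
Stock lattice S(k, j) with j the centered position index:
  k=0: S(0,+0) = 48.6500
  k=1: S(1,-1) = 41.8734; S(1,+0) = 48.6500; S(1,+1) = 56.5232
  k=2: S(2,-2) = 36.0408; S(2,-1) = 41.8734; S(2,+0) = 48.6500; S(2,+1) = 56.5232; S(2,+2) = 65.6706
  k=3: S(3,-3) = 31.0206; S(3,-2) = 36.0408; S(3,-1) = 41.8734; S(3,+0) = 48.6500; S(3,+1) = 56.5232; S(3,+2) = 65.6706; S(3,+3) = 76.2984
Terminal payoffs V(N, j) = max(S_T - K, 0):
  V(3,-3) = 0.000000; V(3,-2) = 0.000000; V(3,-1) = 0.000000; V(3,+0) = 4.380000; V(3,+1) = 12.253236; V(3,+2) = 21.400631; V(3,+3) = 32.028388
Backward induction: V(k, j) = exp(-r*dt) * [p_u * V(k+1, j+1) + p_m * V(k+1, j) + p_d * V(k+1, j-1)]
  V(2,-2) = exp(-r*dt) * [p_u*0.000000 + p_m*0.000000 + p_d*0.000000] = 0.000000
  V(2,-1) = exp(-r*dt) * [p_u*4.380000 + p_m*0.000000 + p_d*0.000000] = 0.706509
  V(2,+0) = exp(-r*dt) * [p_u*12.253236 + p_m*4.380000 + p_d*0.000000] = 4.889925
  V(2,+1) = exp(-r*dt) * [p_u*21.400631 + p_m*12.253236 + p_d*4.380000] = 12.352668
  V(2,+2) = exp(-r*dt) * [p_u*32.028388 + p_m*21.400631 + p_d*12.253236] = 21.500053
  V(1,-1) = exp(-r*dt) * [p_u*4.889925 + p_m*0.706509 + p_d*0.000000] = 1.258708
  V(1,+0) = exp(-r*dt) * [p_u*12.352668 + p_m*4.889925 + p_d*0.706509] = 5.366161
  V(1,+1) = exp(-r*dt) * [p_u*21.500053 + p_m*12.352668 + p_d*4.889925] = 12.522184
  V(0,+0) = exp(-r*dt) * [p_u*12.522184 + p_m*5.366161 + p_d*1.258708] = 5.804863

Answer: Price = V(0,0) = 5.8049


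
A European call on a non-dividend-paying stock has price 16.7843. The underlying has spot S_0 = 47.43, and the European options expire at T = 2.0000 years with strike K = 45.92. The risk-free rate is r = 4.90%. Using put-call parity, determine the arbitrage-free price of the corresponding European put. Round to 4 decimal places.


Answer: Put price = 10.9876

Derivation:
Put-call parity: C - P = S_0 * exp(-qT) - K * exp(-rT).
S_0 * exp(-qT) = 47.4300 * 1.00000000 = 47.43000000
K * exp(-rT) = 45.9200 * 0.90664890 = 41.63331766
P = C - S*exp(-qT) + K*exp(-rT)
P = 16.7843 - 47.43000000 + 41.63331766 = 10.9876


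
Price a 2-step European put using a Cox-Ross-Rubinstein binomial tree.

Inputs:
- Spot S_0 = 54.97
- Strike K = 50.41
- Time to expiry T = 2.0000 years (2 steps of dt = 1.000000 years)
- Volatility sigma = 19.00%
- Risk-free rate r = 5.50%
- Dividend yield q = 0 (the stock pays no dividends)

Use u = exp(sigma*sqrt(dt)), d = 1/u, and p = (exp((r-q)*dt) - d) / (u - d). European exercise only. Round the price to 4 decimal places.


dt = T/N = 1.000000
u = exp(sigma*sqrt(dt)) = 1.209250; d = 1/u = 0.826959
p = (exp((r-q)*dt) - d) / (u - d) = 0.600542
Discount per step: exp(-r*dt) = 0.946485
Stock lattice S(k, i) with i counting down-moves:
  k=0: S(0,0) = 54.9700
  k=1: S(1,0) = 66.4725; S(1,1) = 45.4579
  k=2: S(2,0) = 80.3818; S(2,1) = 54.9700; S(2,2) = 37.5919
Terminal payoffs V(N, i) = max(K - S_T, 0):
  V(2,0) = 0.000000; V(2,1) = 0.000000; V(2,2) = 12.818138
Backward induction: V(k, i) = exp(-r*dt) * [p * V(k+1, i) + (1-p) * V(k+1, i+1)].
  V(1,0) = exp(-r*dt) * [p*0.000000 + (1-p)*0.000000] = 0.000000
  V(1,1) = exp(-r*dt) * [p*0.000000 + (1-p)*12.818138] = 4.846295
  V(0,0) = exp(-r*dt) * [p*0.000000 + (1-p)*4.846295] = 1.832292

Answer: Price = V(0,0) = 1.8323


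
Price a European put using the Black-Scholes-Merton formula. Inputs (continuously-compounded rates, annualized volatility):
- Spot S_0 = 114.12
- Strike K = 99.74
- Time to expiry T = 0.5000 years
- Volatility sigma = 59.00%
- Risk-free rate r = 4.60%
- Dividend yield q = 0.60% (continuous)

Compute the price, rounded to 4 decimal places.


Answer: Price = 10.4663

Derivation:
d1 = (ln(S/K) + (r - q + 0.5*sigma^2) * T) / (sigma * sqrt(T)) = 0.57936908
d2 = d1 - sigma * sqrt(T) = 0.16217608
exp(-rT) = 0.97726248; exp(-qT) = 0.99700450
P = K * exp(-rT) * N(-d2) - S_0 * exp(-qT) * N(-d1)
N(-d1) = 0.28117008; N(-d2) = 0.43558360
P = 99.7400 * 0.97726248 * 0.43558360 - 114.1200 * 0.99700450 * 0.28117008 = 10.4663


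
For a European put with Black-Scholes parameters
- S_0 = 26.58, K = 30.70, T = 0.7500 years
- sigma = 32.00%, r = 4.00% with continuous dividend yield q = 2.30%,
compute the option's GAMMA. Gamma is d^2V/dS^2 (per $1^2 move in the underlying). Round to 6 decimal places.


d1 = -0.3354174171; d2 = -0.6125455463
phi(d1) = 0.3771203337; exp(-qT) = 0.9828979294; exp(-rT) = 0.9704455335
Gamma = exp(-qT) * phi(d1) / (S * sigma * sqrt(T)) = 0.9828979294 * 0.3771203337 / (26.5800 * 0.3200 * 0.8660254038) = 0.050321

Answer: Gamma = 0.050321


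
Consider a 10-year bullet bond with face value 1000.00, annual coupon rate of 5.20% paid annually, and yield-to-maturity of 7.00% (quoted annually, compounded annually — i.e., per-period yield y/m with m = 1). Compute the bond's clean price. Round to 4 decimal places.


Coupon per period c = face * coupon_rate / m = 52.000000
Periods per year m = 1; per-period yield y/m = 0.070000
Number of cashflows N = 10
Cashflows (t years, CF_t, discount factor 1/(1+y/m)^(m*t), PV):
  t = 1.0000: CF_t = 52.000000, DF = 0.934579, PV = 48.598131
  t = 2.0000: CF_t = 52.000000, DF = 0.873439, PV = 45.418814
  t = 3.0000: CF_t = 52.000000, DF = 0.816298, PV = 42.447490
  t = 4.0000: CF_t = 52.000000, DF = 0.762895, PV = 39.670551
  t = 5.0000: CF_t = 52.000000, DF = 0.712986, PV = 37.075281
  t = 6.0000: CF_t = 52.000000, DF = 0.666342, PV = 34.649796
  t = 7.0000: CF_t = 52.000000, DF = 0.622750, PV = 32.382987
  t = 8.0000: CF_t = 52.000000, DF = 0.582009, PV = 30.264473
  t = 9.0000: CF_t = 52.000000, DF = 0.543934, PV = 28.284555
  t = 10.0000: CF_t = 1052.000000, DF = 0.508349, PV = 534.783455
Price P = sum_t PV_t = 873.575532

Answer: Price = 873.5755


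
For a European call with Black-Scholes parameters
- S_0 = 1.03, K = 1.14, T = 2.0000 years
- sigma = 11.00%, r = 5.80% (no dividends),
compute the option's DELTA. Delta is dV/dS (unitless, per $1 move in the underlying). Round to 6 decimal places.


d1 = 0.1711875937; d2 = 0.0156241018
phi(d1) = 0.3931393581; exp(-qT) = 1.0000000000; exp(-rT) = 0.8904752233
N(d1) = 0.5679618688
Delta = exp(-qT) * N(d1) = 1.0000000000 * 0.5679618688 = 0.567962

Answer: Delta = 0.567962


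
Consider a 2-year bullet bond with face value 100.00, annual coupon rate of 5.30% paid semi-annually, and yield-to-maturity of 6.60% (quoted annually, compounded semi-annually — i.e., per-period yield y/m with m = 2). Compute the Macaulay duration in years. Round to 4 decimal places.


Answer: Macaulay duration = 1.9228 years

Derivation:
Coupon per period c = face * coupon_rate / m = 2.650000
Periods per year m = 2; per-period yield y/m = 0.033000
Number of cashflows N = 4
Cashflows (t years, CF_t, discount factor 1/(1+y/m)^(m*t), PV):
  t = 0.5000: CF_t = 2.650000, DF = 0.968054, PV = 2.565344
  t = 1.0000: CF_t = 2.650000, DF = 0.937129, PV = 2.483392
  t = 1.5000: CF_t = 2.650000, DF = 0.907192, PV = 2.404058
  t = 2.0000: CF_t = 102.650000, DF = 0.878211, PV = 90.148326
Price P = sum_t PV_t = 97.601119
Macaulay numerator sum_t t * PV_t:
  t * PV_t at t = 0.5000: 1.282672
  t * PV_t at t = 1.0000: 2.483392
  t * PV_t at t = 1.5000: 3.606087
  t * PV_t at t = 2.0000: 180.296652
Macaulay duration D = (sum_t t * PV_t) / P = 187.668803 / 97.601119 = 1.922814


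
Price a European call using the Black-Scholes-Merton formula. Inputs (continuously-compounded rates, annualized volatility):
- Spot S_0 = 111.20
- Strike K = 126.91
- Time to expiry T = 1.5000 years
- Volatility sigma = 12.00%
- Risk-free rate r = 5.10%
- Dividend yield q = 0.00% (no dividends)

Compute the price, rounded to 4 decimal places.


d1 = (ln(S/K) + (r - q + 0.5*sigma^2) * T) / (sigma * sqrt(T)) = -0.30515057
d2 = d1 - sigma * sqrt(T) = -0.45211996
exp(-rT) = 0.92635291; exp(-qT) = 1.00000000
C = S_0 * exp(-qT) * N(d1) - K * exp(-rT) * N(d2)
N(d1) = 0.38012574; N(d2) = 0.32559128
C = 111.2000 * 1.00000000 * 0.38012574 - 126.9100 * 0.92635291 * 0.32559128 = 3.9923

Answer: Price = 3.9923


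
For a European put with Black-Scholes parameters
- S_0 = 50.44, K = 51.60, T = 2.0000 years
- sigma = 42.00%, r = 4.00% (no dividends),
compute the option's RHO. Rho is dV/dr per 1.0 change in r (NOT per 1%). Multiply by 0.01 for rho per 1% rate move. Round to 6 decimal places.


d1 = 0.3933918516; d2 = -0.2005778445
phi(d1) = 0.3692367995; exp(-qT) = 1.0000000000; exp(-rT) = 0.9231163464
N(-d2) = 0.5794856583
Rho = -K*T*exp(-rT)*N(-d2) = -51.6000 * 2.0000 * 0.9231163464 * 0.5794856583 = -55.205053

Answer: Rho = -55.205053


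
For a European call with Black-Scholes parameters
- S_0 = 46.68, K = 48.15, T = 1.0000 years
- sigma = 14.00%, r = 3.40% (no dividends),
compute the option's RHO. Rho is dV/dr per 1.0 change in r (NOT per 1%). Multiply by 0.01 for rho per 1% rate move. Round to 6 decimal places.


d1 = 0.0913904941; d2 = -0.0486095059
phi(d1) = 0.3972797270; exp(-qT) = 1.0000000000; exp(-rT) = 0.9665715046
N(d2) = 0.4806152472
Rho = K*T*exp(-rT)*N(d2) = 48.1500 * 1.0000 * 0.9665715046 * 0.4806152472 = 22.368034

Answer: Rho = 22.368034


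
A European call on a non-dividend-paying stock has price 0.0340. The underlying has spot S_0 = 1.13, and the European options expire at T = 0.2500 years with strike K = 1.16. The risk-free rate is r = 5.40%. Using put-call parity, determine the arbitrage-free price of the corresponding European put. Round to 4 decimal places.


Answer: Put price = 0.0484

Derivation:
Put-call parity: C - P = S_0 * exp(-qT) - K * exp(-rT).
S_0 * exp(-qT) = 1.1300 * 1.00000000 = 1.13000000
K * exp(-rT) = 1.1600 * 0.98659072 = 1.14444523
P = C - S*exp(-qT) + K*exp(-rT)
P = 0.0340 - 1.13000000 + 1.14444523 = 0.0484


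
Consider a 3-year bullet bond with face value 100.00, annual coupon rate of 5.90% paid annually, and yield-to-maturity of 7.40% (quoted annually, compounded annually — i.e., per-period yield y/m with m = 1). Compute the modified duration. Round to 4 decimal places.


Answer: Modified duration = 2.6373

Derivation:
Coupon per period c = face * coupon_rate / m = 5.900000
Periods per year m = 1; per-period yield y/m = 0.074000
Number of cashflows N = 3
Cashflows (t years, CF_t, discount factor 1/(1+y/m)^(m*t), PV):
  t = 1.0000: CF_t = 5.900000, DF = 0.931099, PV = 5.493482
  t = 2.0000: CF_t = 5.900000, DF = 0.866945, PV = 5.114974
  t = 3.0000: CF_t = 105.900000, DF = 0.807211, PV = 85.483662
Price P = sum_t PV_t = 96.092118
First compute Macaulay numerator sum_t t * PV_t:
  t * PV_t at t = 1.0000: 5.493482
  t * PV_t at t = 2.0000: 10.229948
  t * PV_t at t = 3.0000: 256.450985
Macaulay duration D = 272.174415 / 96.092118 = 2.832432
Modified duration = D / (1 + y/m) = 2.832432 / (1 + 0.074000) = 2.637274


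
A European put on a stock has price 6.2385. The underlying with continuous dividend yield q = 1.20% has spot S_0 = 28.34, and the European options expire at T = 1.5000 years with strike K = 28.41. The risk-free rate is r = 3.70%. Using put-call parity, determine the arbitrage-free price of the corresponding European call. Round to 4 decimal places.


Put-call parity: C - P = S_0 * exp(-qT) - K * exp(-rT).
S_0 * exp(-qT) = 28.3400 * 0.98216103 = 27.83444366
K * exp(-rT) = 28.4100 * 0.94601202 = 26.87620159
C = P + S*exp(-qT) - K*exp(-rT)
C = 6.2385 + 27.83444366 - 26.87620159 = 7.1967

Answer: Call price = 7.1967


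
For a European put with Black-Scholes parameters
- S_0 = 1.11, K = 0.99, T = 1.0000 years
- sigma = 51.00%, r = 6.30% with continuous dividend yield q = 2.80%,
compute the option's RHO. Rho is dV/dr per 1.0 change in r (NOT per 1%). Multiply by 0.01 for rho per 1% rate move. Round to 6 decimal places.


Answer: Rho = -0.450703

Derivation:
d1 = 0.5479614729; d2 = 0.0379614729
phi(d1) = 0.3433278625; exp(-qT) = 0.9723883668; exp(-rT) = 0.9389434737
N(-d2) = 0.4848592000
Rho = -K*T*exp(-rT)*N(-d2) = -0.9900 * 1.0000 * 0.9389434737 * 0.4848592000 = -0.450703


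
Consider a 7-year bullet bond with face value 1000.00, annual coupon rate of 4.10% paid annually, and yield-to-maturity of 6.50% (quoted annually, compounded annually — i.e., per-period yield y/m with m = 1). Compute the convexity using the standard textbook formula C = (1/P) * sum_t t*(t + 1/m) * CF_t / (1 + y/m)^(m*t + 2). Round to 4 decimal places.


Answer: Convexity = 41.5566

Derivation:
Coupon per period c = face * coupon_rate / m = 41.000000
Periods per year m = 1; per-period yield y/m = 0.065000
Number of cashflows N = 7
Cashflows (t years, CF_t, discount factor 1/(1+y/m)^(m*t), PV):
  t = 1.0000: CF_t = 41.000000, DF = 0.938967, PV = 38.497653
  t = 2.0000: CF_t = 41.000000, DF = 0.881659, PV = 36.148031
  t = 3.0000: CF_t = 41.000000, DF = 0.827849, PV = 33.941813
  t = 4.0000: CF_t = 41.000000, DF = 0.777323, PV = 31.870247
  t = 5.0000: CF_t = 41.000000, DF = 0.729881, PV = 29.925114
  t = 6.0000: CF_t = 41.000000, DF = 0.685334, PV = 28.098699
  t = 7.0000: CF_t = 1041.000000, DF = 0.643506, PV = 669.889970
Price P = sum_t PV_t = 868.371525
Convexity numerator sum_t t*(t + 1/m) * CF_t / (1+y/m)^(m*t + 2):
  t = 1.0000: term = 67.883626
  t = 2.0000: term = 191.221480
  t = 3.0000: term = 359.101372
  t = 4.0000: term = 561.973977
  t = 5.0000: term = 791.512644
  t = 6.0000: term = 1040.486105
  t = 7.0000: term = 33074.423770
Convexity = (1/P) * sum = 36086.602974 / 868.371525 = 41.556640


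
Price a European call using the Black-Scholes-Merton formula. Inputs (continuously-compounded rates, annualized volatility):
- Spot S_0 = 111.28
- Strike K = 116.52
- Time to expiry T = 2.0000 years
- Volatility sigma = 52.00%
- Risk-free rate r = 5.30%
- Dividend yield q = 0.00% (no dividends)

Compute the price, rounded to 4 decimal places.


Answer: Price = 34.3348

Derivation:
d1 = (ln(S/K) + (r - q + 0.5*sigma^2) * T) / (sigma * sqrt(T)) = 0.44926657
d2 = d1 - sigma * sqrt(T) = -0.28612448
exp(-rT) = 0.89942465; exp(-qT) = 1.00000000
C = S_0 * exp(-qT) * N(d1) - K * exp(-rT) * N(d2)
N(d1) = 0.67338031; N(d2) = 0.38739139
C = 111.2800 * 1.00000000 * 0.67338031 - 116.5200 * 0.89942465 * 0.38739139 = 34.3348


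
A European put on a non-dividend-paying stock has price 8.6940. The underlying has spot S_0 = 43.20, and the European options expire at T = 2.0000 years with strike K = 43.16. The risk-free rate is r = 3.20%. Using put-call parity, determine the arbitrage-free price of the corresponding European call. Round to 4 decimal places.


Put-call parity: C - P = S_0 * exp(-qT) - K * exp(-rT).
S_0 * exp(-qT) = 43.2000 * 1.00000000 = 43.20000000
K * exp(-rT) = 43.1600 * 0.93800500 = 40.48429578
C = P + S*exp(-qT) - K*exp(-rT)
C = 8.6940 + 43.20000000 - 40.48429578 = 11.4097

Answer: Call price = 11.4097


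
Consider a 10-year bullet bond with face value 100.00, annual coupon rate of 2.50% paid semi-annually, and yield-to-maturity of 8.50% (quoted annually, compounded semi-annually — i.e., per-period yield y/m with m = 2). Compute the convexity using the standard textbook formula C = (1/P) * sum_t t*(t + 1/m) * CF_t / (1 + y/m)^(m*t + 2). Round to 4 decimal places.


Answer: Convexity = 77.8328

Derivation:
Coupon per period c = face * coupon_rate / m = 1.250000
Periods per year m = 2; per-period yield y/m = 0.042500
Number of cashflows N = 20
Cashflows (t years, CF_t, discount factor 1/(1+y/m)^(m*t), PV):
  t = 0.5000: CF_t = 1.250000, DF = 0.959233, PV = 1.199041
  t = 1.0000: CF_t = 1.250000, DF = 0.920127, PV = 1.150159
  t = 1.5000: CF_t = 1.250000, DF = 0.882616, PV = 1.103270
  t = 2.0000: CF_t = 1.250000, DF = 0.846634, PV = 1.058293
  t = 2.5000: CF_t = 1.250000, DF = 0.812119, PV = 1.015149
  t = 3.0000: CF_t = 1.250000, DF = 0.779011, PV = 0.973764
  t = 3.5000: CF_t = 1.250000, DF = 0.747253, PV = 0.934066
  t = 4.0000: CF_t = 1.250000, DF = 0.716789, PV = 0.895987
  t = 4.5000: CF_t = 1.250000, DF = 0.687568, PV = 0.859460
  t = 5.0000: CF_t = 1.250000, DF = 0.659537, PV = 0.824422
  t = 5.5000: CF_t = 1.250000, DF = 0.632650, PV = 0.790812
  t = 6.0000: CF_t = 1.250000, DF = 0.606858, PV = 0.758573
  t = 6.5000: CF_t = 1.250000, DF = 0.582118, PV = 0.727648
  t = 7.0000: CF_t = 1.250000, DF = 0.558387, PV = 0.697983
  t = 7.5000: CF_t = 1.250000, DF = 0.535623, PV = 0.669528
  t = 8.0000: CF_t = 1.250000, DF = 0.513787, PV = 0.642234
  t = 8.5000: CF_t = 1.250000, DF = 0.492841, PV = 0.616051
  t = 9.0000: CF_t = 1.250000, DF = 0.472749, PV = 0.590937
  t = 9.5000: CF_t = 1.250000, DF = 0.453477, PV = 0.566846
  t = 10.0000: CF_t = 101.250000, DF = 0.434989, PV = 44.042682
Price P = sum_t PV_t = 60.116903
Convexity numerator sum_t t*(t + 1/m) * CF_t / (1+y/m)^(m*t + 2):
  t = 0.5000: term = 0.551635
  t = 1.0000: term = 1.587439
  t = 1.5000: term = 3.045446
  t = 2.0000: term = 4.868819
  t = 2.5000: term = 7.005495
  t = 3.0000: term = 9.407859
  t = 3.5000: term = 12.032434
  t = 4.0000: term = 14.839589
  t = 4.5000: term = 17.793273
  t = 5.0000: term = 20.860751
  t = 5.5000: term = 24.012375
  t = 6.0000: term = 27.221354
  t = 6.5000: term = 30.463546
  t = 7.0000: term = 33.717262
  t = 7.5000: term = 36.963082
  t = 8.0000: term = 40.183687
  t = 8.5000: term = 43.363691
  t = 9.0000: term = 46.489498
  t = 9.5000: term = 49.549158
  t = 10.0000: term = 4255.111363
Convexity = (1/P) * sum = 4679.067757 / 60.116903 = 77.832815


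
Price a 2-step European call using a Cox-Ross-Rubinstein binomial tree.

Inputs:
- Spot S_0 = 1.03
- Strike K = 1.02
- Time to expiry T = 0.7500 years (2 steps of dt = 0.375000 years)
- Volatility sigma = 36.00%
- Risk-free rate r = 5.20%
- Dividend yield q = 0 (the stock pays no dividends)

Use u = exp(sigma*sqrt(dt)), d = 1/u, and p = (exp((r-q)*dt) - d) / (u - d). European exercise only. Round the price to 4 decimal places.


dt = T/N = 0.375000
u = exp(sigma*sqrt(dt)) = 1.246643; d = 1/u = 0.802154
p = (exp((r-q)*dt) - d) / (u - d) = 0.489410
Discount per step: exp(-r*dt) = 0.980689
Stock lattice S(k, i) with i counting down-moves:
  k=0: S(0,0) = 1.0300
  k=1: S(1,0) = 1.2840; S(1,1) = 0.8262
  k=2: S(2,0) = 1.6007; S(2,1) = 1.0300; S(2,2) = 0.6628
Terminal payoffs V(N, i) = max(S_T - K, 0):
  V(2,0) = 0.580741; V(2,1) = 0.010000; V(2,2) = 0.000000
Backward induction: V(k, i) = exp(-r*dt) * [p * V(k+1, i) + (1-p) * V(k+1, i+1)].
  V(1,0) = exp(-r*dt) * [p*0.580741 + (1-p)*0.010000] = 0.283739
  V(1,1) = exp(-r*dt) * [p*0.010000 + (1-p)*0.000000] = 0.004800
  V(0,0) = exp(-r*dt) * [p*0.283739 + (1-p)*0.004800] = 0.138586

Answer: Price = V(0,0) = 0.1386


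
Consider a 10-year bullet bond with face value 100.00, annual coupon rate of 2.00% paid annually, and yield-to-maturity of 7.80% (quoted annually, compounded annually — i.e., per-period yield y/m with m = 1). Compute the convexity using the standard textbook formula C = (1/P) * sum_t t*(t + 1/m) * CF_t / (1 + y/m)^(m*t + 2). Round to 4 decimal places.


Answer: Convexity = 80.6073

Derivation:
Coupon per period c = face * coupon_rate / m = 2.000000
Periods per year m = 1; per-period yield y/m = 0.078000
Number of cashflows N = 10
Cashflows (t years, CF_t, discount factor 1/(1+y/m)^(m*t), PV):
  t = 1.0000: CF_t = 2.000000, DF = 0.927644, PV = 1.855288
  t = 2.0000: CF_t = 2.000000, DF = 0.860523, PV = 1.721046
  t = 3.0000: CF_t = 2.000000, DF = 0.798259, PV = 1.596518
  t = 4.0000: CF_t = 2.000000, DF = 0.740500, PV = 1.481000
  t = 5.0000: CF_t = 2.000000, DF = 0.686920, PV = 1.373840
  t = 6.0000: CF_t = 2.000000, DF = 0.637217, PV = 1.274434
  t = 7.0000: CF_t = 2.000000, DF = 0.591111, PV = 1.182221
  t = 8.0000: CF_t = 2.000000, DF = 0.548340, PV = 1.096680
  t = 9.0000: CF_t = 2.000000, DF = 0.508664, PV = 1.017328
  t = 10.0000: CF_t = 102.000000, DF = 0.471859, PV = 48.129634
Price P = sum_t PV_t = 60.727989
Convexity numerator sum_t t*(t + 1/m) * CF_t / (1+y/m)^(m*t + 2):
  t = 1.0000: term = 3.193035
  t = 2.0000: term = 8.885998
  t = 3.0000: term = 16.486081
  t = 4.0000: term = 25.488685
  t = 5.0000: term = 35.466630
  t = 6.0000: term = 46.060558
  t = 7.0000: term = 56.970388
  t = 8.0000: term = 67.947719
  t = 9.0000: term = 78.789099
  t = 10.0000: term = 4555.832272
Convexity = (1/P) * sum = 4895.120466 / 60.727989 = 80.607320


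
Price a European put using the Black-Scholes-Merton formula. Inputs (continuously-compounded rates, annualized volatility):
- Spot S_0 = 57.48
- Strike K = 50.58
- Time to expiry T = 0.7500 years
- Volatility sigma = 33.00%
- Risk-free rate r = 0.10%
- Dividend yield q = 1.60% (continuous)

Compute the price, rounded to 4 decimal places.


Answer: Price = 3.4688

Derivation:
d1 = (ln(S/K) + (r - q + 0.5*sigma^2) * T) / (sigma * sqrt(T)) = 0.55099622
d2 = d1 - sigma * sqrt(T) = 0.26520784
exp(-rT) = 0.99925028; exp(-qT) = 0.98807171
P = K * exp(-rT) * N(-d2) - S_0 * exp(-qT) * N(-d1)
N(-d1) = 0.29081813; N(-d2) = 0.39542468
P = 50.5800 * 0.99925028 * 0.39542468 - 57.4800 * 0.98807171 * 0.29081813 = 3.4688


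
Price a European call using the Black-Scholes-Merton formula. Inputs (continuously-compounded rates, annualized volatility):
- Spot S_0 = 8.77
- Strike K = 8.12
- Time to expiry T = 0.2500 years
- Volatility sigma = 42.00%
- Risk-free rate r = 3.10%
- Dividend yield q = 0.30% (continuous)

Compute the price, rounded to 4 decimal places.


Answer: Price = 1.1117

Derivation:
d1 = (ln(S/K) + (r - q + 0.5*sigma^2) * T) / (sigma * sqrt(T)) = 0.50503168
d2 = d1 - sigma * sqrt(T) = 0.29503168
exp(-rT) = 0.99227995; exp(-qT) = 0.99925028
C = S_0 * exp(-qT) * N(d1) - K * exp(-rT) * N(d2)
N(d1) = 0.69323171; N(d2) = 0.61601516
C = 8.7700 * 0.99925028 * 0.69323171 - 8.1200 * 0.99227995 * 0.61601516 = 1.1117


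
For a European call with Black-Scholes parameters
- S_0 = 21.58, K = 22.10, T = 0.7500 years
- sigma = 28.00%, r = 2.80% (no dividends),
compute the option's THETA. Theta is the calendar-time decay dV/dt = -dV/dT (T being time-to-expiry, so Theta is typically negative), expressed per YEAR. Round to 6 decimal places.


Answer: Theta = -1.654354

Derivation:
d1 = 0.1096526367; d2 = -0.1328344764
phi(d1) = 0.3965510940; exp(-qT) = 1.0000000000; exp(-rT) = 0.9792189646
Theta = -S*exp(-qT)*phi(d1)*sigma/(2*sqrt(T)) - r*K*exp(-rT)*N(d2) + q*S*exp(-qT)*N(d1)
N(d1) = 0.5436575679; N(d2) = 0.4471621439; sqrt(T) = 0.8660254038
Term 1 = -21.5800 * 1.0000000000 * 0.3965510940 * 0.2800 / (2 * 0.8660254038) = -1.3834007177
Term 2 = -0.0280 * 22.1000 * 0.9792189646 * 0.4471621439 = -0.2709537404
Term 3 = 0 (no dividend yield, q = 0)
Theta = -1.3834007177 + (-0.2709537404) + (0.0000000000) = -1.654354


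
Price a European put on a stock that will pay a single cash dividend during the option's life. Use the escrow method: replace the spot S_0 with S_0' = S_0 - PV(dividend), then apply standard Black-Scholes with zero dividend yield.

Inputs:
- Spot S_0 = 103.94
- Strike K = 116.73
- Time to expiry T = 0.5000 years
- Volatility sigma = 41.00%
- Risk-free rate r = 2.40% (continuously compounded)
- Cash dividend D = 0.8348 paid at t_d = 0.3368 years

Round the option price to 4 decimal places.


PV(D) = D * exp(-r * t_d) = 0.8348 * 0.99194938 = 0.82807934
S_0' = S_0 - PV(D) = 103.9400 - 0.82807934 = 103.11192066
d1 = (ln(S_0'/K) + (r + sigma^2/2)*T) / (sigma*sqrt(T)) = -0.24153239
d2 = d1 - sigma*sqrt(T) = -0.53144617
exp(-rT) = 0.98807171
N(-d1) = 0.59542874; N(-d2) = 0.70244518
P = K * exp(-rT) * N(-d2) - S_0' * N(-d1) = 116.7300 * 0.98807171 * 0.70244518 - 103.11192066 * 0.59542874 = 19.6225

Answer: Price = 19.6225


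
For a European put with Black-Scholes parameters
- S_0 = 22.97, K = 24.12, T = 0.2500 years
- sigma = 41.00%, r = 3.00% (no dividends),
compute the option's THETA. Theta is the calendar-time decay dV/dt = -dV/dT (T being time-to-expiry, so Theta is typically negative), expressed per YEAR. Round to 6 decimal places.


Answer: Theta = -3.293736

Derivation:
d1 = -0.0992188056; d2 = -0.3042188056
phi(d1) = 0.3969834373; exp(-qT) = 1.0000000000; exp(-rT) = 0.9925280548
Theta = -S*exp(-qT)*phi(d1)*sigma/(2*sqrt(T)) + r*K*exp(-rT)*N(-d2) - q*S*exp(-qT)*N(-d1)
N(-d1) = 0.5395177281; N(-d2) = 0.6195194007; sqrt(T) = 0.5000000000
Term 1 = -22.9700 * 1.0000000000 * 0.3969834373 * 0.4100 / (2 * 0.5000000000) = -3.7386709175
Term 2 = 0.0300 * 24.1200 * 0.9925280548 * 0.6195194007 = 0.4449346831
Term 3 = 0 (no dividend yield, q = 0)
Theta = -3.7386709175 + (0.4449346831) + (0.0000000000) = -3.293736


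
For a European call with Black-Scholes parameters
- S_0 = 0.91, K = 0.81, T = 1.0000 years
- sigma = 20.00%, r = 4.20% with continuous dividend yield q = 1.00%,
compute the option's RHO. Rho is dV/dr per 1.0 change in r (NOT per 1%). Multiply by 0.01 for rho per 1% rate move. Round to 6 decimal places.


Answer: Rho = 0.574421

Derivation:
d1 = 0.8420517592; d2 = 0.6420517592
phi(d1) = 0.2798604716; exp(-qT) = 0.9900498337; exp(-rT) = 0.9588697806
N(d2) = 0.7395802116
Rho = K*T*exp(-rT)*N(d2) = 0.8100 * 1.0000 * 0.9588697806 * 0.7395802116 = 0.574421
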